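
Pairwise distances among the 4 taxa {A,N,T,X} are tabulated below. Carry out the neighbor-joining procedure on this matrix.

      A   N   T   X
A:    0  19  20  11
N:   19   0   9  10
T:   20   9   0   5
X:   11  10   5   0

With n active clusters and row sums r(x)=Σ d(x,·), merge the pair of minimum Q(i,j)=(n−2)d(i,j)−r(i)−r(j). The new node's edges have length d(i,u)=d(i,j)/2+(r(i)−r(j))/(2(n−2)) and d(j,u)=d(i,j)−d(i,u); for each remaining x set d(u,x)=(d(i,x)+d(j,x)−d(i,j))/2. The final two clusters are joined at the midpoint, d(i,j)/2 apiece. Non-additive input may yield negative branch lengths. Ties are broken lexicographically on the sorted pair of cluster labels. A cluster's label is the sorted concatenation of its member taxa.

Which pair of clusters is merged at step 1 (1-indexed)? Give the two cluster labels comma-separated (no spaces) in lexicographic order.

iteration 1: select A,X (d=11, Q=-54); attach at lengths (23/2, -1/2); label the merged cluster AX
  updated: d(AX,N)=9, d(AX,T)=7
iteration 2: select AX,N (d=9, Q=-25); attach at lengths (7/2, 11/2); label the merged cluster ANX
  updated: d(ANX,T)=7/2
iteration 3: select ANX,T (d=7/2); attach at lengths (7/4, 7/4); label the merged cluster ANTX
final tree: (((A:23/2,X:-1/2):7/2,N:11/2):7/4,T:7/4)
total length: 47/2

A,X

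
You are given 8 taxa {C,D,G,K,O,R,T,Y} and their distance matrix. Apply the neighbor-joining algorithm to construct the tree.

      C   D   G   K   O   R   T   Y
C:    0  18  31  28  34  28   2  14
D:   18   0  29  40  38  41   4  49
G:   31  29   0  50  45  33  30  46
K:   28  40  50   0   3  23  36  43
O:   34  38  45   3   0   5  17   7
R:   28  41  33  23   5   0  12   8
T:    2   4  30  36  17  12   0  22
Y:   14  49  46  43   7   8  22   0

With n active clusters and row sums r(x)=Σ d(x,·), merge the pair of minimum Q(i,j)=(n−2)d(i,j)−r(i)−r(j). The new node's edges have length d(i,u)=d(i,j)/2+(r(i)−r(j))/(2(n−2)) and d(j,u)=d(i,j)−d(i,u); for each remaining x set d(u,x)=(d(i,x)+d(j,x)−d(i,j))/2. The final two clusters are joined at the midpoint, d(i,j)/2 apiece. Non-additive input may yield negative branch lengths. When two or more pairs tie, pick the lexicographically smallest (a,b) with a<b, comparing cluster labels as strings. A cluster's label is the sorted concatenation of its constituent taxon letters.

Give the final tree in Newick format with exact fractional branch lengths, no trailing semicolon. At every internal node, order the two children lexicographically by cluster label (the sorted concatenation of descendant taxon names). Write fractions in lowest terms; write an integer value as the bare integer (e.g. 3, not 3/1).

1. join K+O (d=3, Q=-354) ⇒ KO; edges |K|=23/3, |O|=-14/3
  updated: d(C,KO)=59/2, d(D,KO)=75/2, d(G,KO)=46, d(KO,R)=25/2, d(KO,T)=25, d(KO,Y)=47/2
2. join R+Y (d=8, Q=-257) ⇒ RY; edges |R|=6/5, |Y|=34/5
  updated: d(C,RY)=17, d(D,RY)=41, d(G,RY)=71/2, d(KO,RY)=14, d(RY,T)=13
3. join KO+RY (d=14, Q=-433/2) ⇒ KORY; edges |KO|=175/16, |RY|=49/16
  updated: d(C,KORY)=65/4, d(D,KORY)=129/4, d(G,KORY)=135/4, d(KORY,T)=12
4. join D+G (d=29, Q=-120) ⇒ DG; edges |D|=31/4, |G|=85/4
  updated: d(C,DG)=10, d(DG,KORY)=37/2, d(DG,T)=5/2
5. join C+KORY (d=65/4, Q=-85/2) ⇒ CKORY; edges |C|=7/2, |KORY|=51/4
  updated: d(CKORY,DG)=49/8, d(CKORY,T)=-9/8
6. join CKORY+DG (d=49/8, Q=-15/2) ⇒ CDGKORY; edges |CKORY|=5/4, |DG|=39/8
  updated: d(CDGKORY,T)=-19/8
7. join CDGKORY+T (d=-19/8) ⇒ CDGKORTY; edges |CDGKORY|=-19/16, |T|=-19/16
final tree: (((C:7/2,((K:23/3,O:-14/3):175/16,(R:6/5,Y:34/5):49/16):51/4):5/4,(D:31/4,G:85/4):39/8):-19/16,T:-19/16)
total length: 74

(((C:7/2,((K:23/3,O:-14/3):175/16,(R:6/5,Y:34/5):49/16):51/4):5/4,(D:31/4,G:85/4):39/8):-19/16,T:-19/16)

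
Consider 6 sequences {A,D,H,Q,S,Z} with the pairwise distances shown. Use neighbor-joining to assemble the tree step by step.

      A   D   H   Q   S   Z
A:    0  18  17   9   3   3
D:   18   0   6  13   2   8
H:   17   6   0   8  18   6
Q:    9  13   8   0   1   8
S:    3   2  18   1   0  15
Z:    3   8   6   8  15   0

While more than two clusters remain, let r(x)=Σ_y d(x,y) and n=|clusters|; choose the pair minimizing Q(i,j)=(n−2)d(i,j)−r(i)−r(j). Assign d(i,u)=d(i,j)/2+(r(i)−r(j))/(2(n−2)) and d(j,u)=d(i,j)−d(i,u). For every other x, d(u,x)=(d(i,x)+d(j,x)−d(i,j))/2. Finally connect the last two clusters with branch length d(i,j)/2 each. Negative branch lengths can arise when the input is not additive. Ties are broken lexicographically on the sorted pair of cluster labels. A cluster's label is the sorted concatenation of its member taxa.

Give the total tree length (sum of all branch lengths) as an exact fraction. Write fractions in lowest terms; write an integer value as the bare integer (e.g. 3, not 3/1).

165/8

iteration 1: select A,Z (d=3, Q=-78); attach at lengths (11/4, 1/4); label the merged cluster AZ
  updated: d(AZ,D)=23/2, d(AZ,H)=10, d(AZ,Q)=7, d(AZ,S)=15/2
iteration 2: select D,H (d=6, Q=-113/2); attach at lengths (17/12, 55/12); label the merged cluster DH
  updated: d(AZ,DH)=31/4, d(DH,Q)=15/2, d(DH,S)=7
iteration 3: select AZ,DH (d=31/4, Q=-29); attach at lengths (31/8, 31/8); label the merged cluster ADHZ
  updated: d(ADHZ,Q)=27/8, d(ADHZ,S)=27/8
iteration 4: select ADHZ,Q (d=27/8, Q=-31/4); attach at lengths (23/8, 1/2); label the merged cluster ADHQZ
  updated: d(ADHQZ,S)=1/2
iteration 5: select ADHQZ,S (d=1/2); attach at lengths (1/4, 1/4); label the merged cluster ADHQSZ
final tree: ((((A:11/4,Z:1/4):31/8,(D:17/12,H:55/12):31/8):23/8,Q:1/2):1/4,S:1/4)
total length: 165/8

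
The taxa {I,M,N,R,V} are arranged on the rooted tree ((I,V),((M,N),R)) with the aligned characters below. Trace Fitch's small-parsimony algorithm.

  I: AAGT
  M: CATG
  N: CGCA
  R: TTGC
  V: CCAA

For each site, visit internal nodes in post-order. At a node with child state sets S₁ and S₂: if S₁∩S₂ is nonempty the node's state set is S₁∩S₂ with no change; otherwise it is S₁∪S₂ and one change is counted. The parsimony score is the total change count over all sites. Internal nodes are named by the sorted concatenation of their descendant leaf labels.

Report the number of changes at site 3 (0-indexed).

[col 0] IV: children I:{A}, V:{C} ∪→ {A,C}; cost 1
[col 0] MN: children M:{C}, N:{C} ∩→ {C}; cost 0
[col 0] MNR: children MN:{C}, R:{T} ∪→ {C,T}; cost 1
[col 0] IMNRV: children IV:{A,C}, MNR:{C,T} ∩→ {C}; cost 0
[col 1] IV: children I:{A}, V:{C} ∪→ {A,C}; cost 1
[col 1] MN: children M:{A}, N:{G} ∪→ {A,G}; cost 1
[col 1] MNR: children MN:{A,G}, R:{T} ∪→ {A,G,T}; cost 1
[col 1] IMNRV: children IV:{A,C}, MNR:{A,G,T} ∩→ {A}; cost 0
[col 2] IV: children I:{G}, V:{A} ∪→ {A,G}; cost 1
[col 2] MN: children M:{T}, N:{C} ∪→ {C,T}; cost 1
[col 2] MNR: children MN:{C,T}, R:{G} ∪→ {C,G,T}; cost 1
[col 2] IMNRV: children IV:{A,G}, MNR:{C,G,T} ∩→ {G}; cost 0
[col 3] IV: children I:{T}, V:{A} ∪→ {A,T}; cost 1
[col 3] MN: children M:{G}, N:{A} ∪→ {A,G}; cost 1
[col 3] MNR: children MN:{A,G}, R:{C} ∪→ {A,C,G}; cost 1
[col 3] IMNRV: children IV:{A,T}, MNR:{A,C,G} ∩→ {A}; cost 0
per-site changes: [2, 3, 3, 3]; total = 11

3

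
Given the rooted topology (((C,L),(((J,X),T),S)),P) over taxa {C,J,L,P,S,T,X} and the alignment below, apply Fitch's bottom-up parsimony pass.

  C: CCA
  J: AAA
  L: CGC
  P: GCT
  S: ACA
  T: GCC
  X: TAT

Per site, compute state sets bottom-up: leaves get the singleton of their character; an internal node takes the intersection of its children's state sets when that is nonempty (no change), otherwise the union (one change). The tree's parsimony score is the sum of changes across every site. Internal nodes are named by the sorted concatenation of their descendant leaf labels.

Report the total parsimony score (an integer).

CL@0: {C} ∩ {C} = {C} (intersection, +0)
JX@0: {A} ∪ {T} = {A,T} (union, +1)
JTX@0: {A,T} ∪ {G} = {A,G,T} (union, +1)
JSTX@0: {A,G,T} ∩ {A} = {A} (intersection, +0)
CJLSTX@0: {C} ∪ {A} = {A,C} (union, +1)
CJLPSTX@0: {A,C} ∪ {G} = {A,C,G} (union, +1)
CL@1: {C} ∪ {G} = {C,G} (union, +1)
JX@1: {A} ∩ {A} = {A} (intersection, +0)
JTX@1: {A} ∪ {C} = {A,C} (union, +1)
JSTX@1: {A,C} ∩ {C} = {C} (intersection, +0)
CJLSTX@1: {C,G} ∩ {C} = {C} (intersection, +0)
CJLPSTX@1: {C} ∩ {C} = {C} (intersection, +0)
CL@2: {A} ∪ {C} = {A,C} (union, +1)
JX@2: {A} ∪ {T} = {A,T} (union, +1)
JTX@2: {A,T} ∪ {C} = {A,C,T} (union, +1)
JSTX@2: {A,C,T} ∩ {A} = {A} (intersection, +0)
CJLSTX@2: {A,C} ∩ {A} = {A} (intersection, +0)
CJLPSTX@2: {A} ∪ {T} = {A,T} (union, +1)
per-site changes: [4, 2, 4]; total = 10

10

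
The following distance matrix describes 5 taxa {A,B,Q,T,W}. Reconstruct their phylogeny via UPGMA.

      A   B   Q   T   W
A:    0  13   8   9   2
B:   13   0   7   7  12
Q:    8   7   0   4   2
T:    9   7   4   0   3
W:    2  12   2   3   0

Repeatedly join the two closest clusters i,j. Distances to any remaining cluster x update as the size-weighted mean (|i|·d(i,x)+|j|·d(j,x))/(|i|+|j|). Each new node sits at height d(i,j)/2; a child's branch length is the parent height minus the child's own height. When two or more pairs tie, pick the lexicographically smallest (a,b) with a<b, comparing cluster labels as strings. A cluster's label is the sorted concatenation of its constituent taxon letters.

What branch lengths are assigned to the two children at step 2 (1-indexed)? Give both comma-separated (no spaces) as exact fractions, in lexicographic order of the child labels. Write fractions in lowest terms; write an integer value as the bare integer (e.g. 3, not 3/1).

step 1: merge (A,W) at d=2; branch lengths A→1, W→1; new cluster AW
  updated: d(AW,B)=25/2, d(AW,Q)=5, d(AW,T)=6
step 2: merge (Q,T) at d=4; branch lengths Q→2, T→2; new cluster QT
  updated: d(AW,QT)=11/2, d(B,QT)=7
step 3: merge (AW,QT) at d=11/2; branch lengths AW→7/4, QT→3/4; new cluster AQTW
  updated: d(AQTW,B)=39/4
step 4: merge (AQTW,B) at d=39/4; branch lengths AQTW→17/8, B→39/8; new cluster ABQTW
final tree: (((A:1,W:1):7/4,(Q:2,T:2):3/4):17/8,B:39/8)
total length: 31/2

2,2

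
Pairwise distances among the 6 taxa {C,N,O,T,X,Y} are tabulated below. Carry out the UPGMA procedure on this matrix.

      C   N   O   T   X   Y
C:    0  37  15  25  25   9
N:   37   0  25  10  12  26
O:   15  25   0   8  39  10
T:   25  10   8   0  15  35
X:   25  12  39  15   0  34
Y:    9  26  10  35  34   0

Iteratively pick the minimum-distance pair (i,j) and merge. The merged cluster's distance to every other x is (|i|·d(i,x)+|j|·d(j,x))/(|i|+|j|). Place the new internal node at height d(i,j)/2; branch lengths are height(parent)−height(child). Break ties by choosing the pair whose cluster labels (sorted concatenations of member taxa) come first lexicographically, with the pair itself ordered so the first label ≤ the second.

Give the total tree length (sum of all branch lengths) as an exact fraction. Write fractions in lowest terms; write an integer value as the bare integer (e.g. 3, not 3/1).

step 1: merge (O,T) at d=8; branch lengths O→4, T→4; new cluster OT
  updated: d(C,OT)=20, d(N,OT)=35/2, d(OT,X)=27, d(OT,Y)=45/2
step 2: merge (C,Y) at d=9; branch lengths C→9/2, Y→9/2; new cluster CY
  updated: d(CY,N)=63/2, d(CY,OT)=85/4, d(CY,X)=59/2
step 3: merge (N,X) at d=12; branch lengths N→6, X→6; new cluster NX
  updated: d(CY,NX)=61/2, d(NX,OT)=89/4
step 4: merge (CY,OT) at d=85/4; branch lengths CY→49/8, OT→53/8; new cluster COTY
  updated: d(COTY,NX)=211/8
step 5: merge (COTY,NX) at d=211/8; branch lengths COTY→41/16, NX→115/16; new cluster CNOTXY
final tree: (((C:9/2,Y:9/2):49/8,(O:4,T:4):53/8):41/16,(N:6,X:6):115/16)
total length: 103/2

103/2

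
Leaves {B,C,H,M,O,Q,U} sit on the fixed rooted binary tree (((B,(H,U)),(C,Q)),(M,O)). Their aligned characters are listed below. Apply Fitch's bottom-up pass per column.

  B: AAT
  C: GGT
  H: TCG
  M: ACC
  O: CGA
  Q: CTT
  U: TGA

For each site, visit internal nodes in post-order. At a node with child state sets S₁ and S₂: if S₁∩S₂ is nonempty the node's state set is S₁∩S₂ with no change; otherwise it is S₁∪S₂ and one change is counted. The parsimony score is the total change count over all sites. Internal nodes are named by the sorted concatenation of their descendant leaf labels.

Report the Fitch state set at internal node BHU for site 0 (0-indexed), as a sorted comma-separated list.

A,T

[col 0] HU: children H:{T}, U:{T} ∩→ {T}; cost 0
[col 0] BHU: children B:{A}, HU:{T} ∪→ {A,T}; cost 1
[col 0] CQ: children C:{G}, Q:{C} ∪→ {C,G}; cost 1
[col 0] BCHQU: children BHU:{A,T}, CQ:{C,G} ∪→ {A,C,G,T}; cost 1
[col 0] MO: children M:{A}, O:{C} ∪→ {A,C}; cost 1
[col 0] BCHMOQU: children BCHQU:{A,C,G,T}, MO:{A,C} ∩→ {A,C}; cost 0
[col 1] HU: children H:{C}, U:{G} ∪→ {C,G}; cost 1
[col 1] BHU: children B:{A}, HU:{C,G} ∪→ {A,C,G}; cost 1
[col 1] CQ: children C:{G}, Q:{T} ∪→ {G,T}; cost 1
[col 1] BCHQU: children BHU:{A,C,G}, CQ:{G,T} ∩→ {G}; cost 0
[col 1] MO: children M:{C}, O:{G} ∪→ {C,G}; cost 1
[col 1] BCHMOQU: children BCHQU:{G}, MO:{C,G} ∩→ {G}; cost 0
[col 2] HU: children H:{G}, U:{A} ∪→ {A,G}; cost 1
[col 2] BHU: children B:{T}, HU:{A,G} ∪→ {A,G,T}; cost 1
[col 2] CQ: children C:{T}, Q:{T} ∩→ {T}; cost 0
[col 2] BCHQU: children BHU:{A,G,T}, CQ:{T} ∩→ {T}; cost 0
[col 2] MO: children M:{C}, O:{A} ∪→ {A,C}; cost 1
[col 2] BCHMOQU: children BCHQU:{T}, MO:{A,C} ∪→ {A,C,T}; cost 1
per-site changes: [4, 4, 4]; total = 12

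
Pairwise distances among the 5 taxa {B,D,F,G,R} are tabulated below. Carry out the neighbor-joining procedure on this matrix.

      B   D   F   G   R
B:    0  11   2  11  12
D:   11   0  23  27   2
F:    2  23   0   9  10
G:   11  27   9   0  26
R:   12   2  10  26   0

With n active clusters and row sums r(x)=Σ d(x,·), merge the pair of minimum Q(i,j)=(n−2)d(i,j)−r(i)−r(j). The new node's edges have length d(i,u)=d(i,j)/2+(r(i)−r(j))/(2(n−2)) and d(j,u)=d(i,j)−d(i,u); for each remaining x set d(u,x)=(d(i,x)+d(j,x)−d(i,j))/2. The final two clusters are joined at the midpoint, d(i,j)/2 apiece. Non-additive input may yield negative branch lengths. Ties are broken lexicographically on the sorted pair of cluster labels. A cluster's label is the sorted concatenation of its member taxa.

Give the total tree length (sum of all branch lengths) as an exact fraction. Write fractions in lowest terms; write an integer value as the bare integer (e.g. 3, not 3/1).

iteration 1: select D,R (d=2, Q=-107); attach at lengths (19/6, -7/6); label the merged cluster DR
  updated: d(B,DR)=21/2, d(DR,F)=31/2, d(DR,G)=51/2
iteration 2: select B,DR (d=21/2, Q=-54); attach at lengths (-7/4, 49/4); label the merged cluster BDR
  updated: d(BDR,F)=7/2, d(BDR,G)=13
iteration 3: select BDR,F (d=7/2, Q=-51/2); attach at lengths (15/4, -1/4); label the merged cluster BDFR
  updated: d(BDFR,G)=37/4
iteration 4: select BDFR,G (d=37/4); attach at lengths (37/8, 37/8); label the merged cluster BDFGR
final tree: (((B:-7/4,(D:19/6,R:-7/6):49/4):15/4,F:-1/4):37/8,G:37/8)
total length: 101/4

101/4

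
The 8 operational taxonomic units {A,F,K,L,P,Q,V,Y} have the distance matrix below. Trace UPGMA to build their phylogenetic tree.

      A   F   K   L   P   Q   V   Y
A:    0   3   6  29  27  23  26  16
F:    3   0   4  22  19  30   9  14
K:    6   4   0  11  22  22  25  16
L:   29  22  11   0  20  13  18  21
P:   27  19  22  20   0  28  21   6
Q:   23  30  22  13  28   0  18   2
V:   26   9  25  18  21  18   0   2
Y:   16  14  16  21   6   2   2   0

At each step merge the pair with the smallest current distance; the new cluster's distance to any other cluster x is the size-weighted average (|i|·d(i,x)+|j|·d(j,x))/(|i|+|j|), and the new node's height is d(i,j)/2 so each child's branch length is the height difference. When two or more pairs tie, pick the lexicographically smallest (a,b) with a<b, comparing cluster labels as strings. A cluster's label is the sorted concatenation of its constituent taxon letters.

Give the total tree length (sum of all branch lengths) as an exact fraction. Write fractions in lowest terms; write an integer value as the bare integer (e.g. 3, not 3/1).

1951/40

1. join Q+Y (d=2) ⇒ QY; edges |Q|=1, |Y|=1
  updated: d(A,QY)=39/2, d(F,QY)=22, d(K,QY)=19, d(L,QY)=17, d(P,QY)=17, d(QY,V)=10
2. join A+F (d=3) ⇒ AF; edges |A|=3/2, |F|=3/2
  updated: d(AF,K)=5, d(AF,L)=51/2, d(AF,P)=23, d(AF,QY)=83/4, d(AF,V)=35/2
3. join AF+K (d=5) ⇒ AFK; edges |AF|=1, |K|=5/2
  updated: d(AFK,L)=62/3, d(AFK,P)=68/3, d(AFK,QY)=121/6, d(AFK,V)=20
4. join QY+V (d=10) ⇒ QVY; edges |QY|=4, |V|=5
  updated: d(AFK,QVY)=181/9, d(L,QVY)=52/3, d(P,QVY)=55/3
5. join L+QVY (d=52/3) ⇒ LQVY; edges |L|=26/3, |QVY|=11/3
  updated: d(AFK,LQVY)=81/4, d(LQVY,P)=75/4
6. join LQVY+P (d=75/4) ⇒ LPQVY; edges |LQVY|=17/24, |P|=75/8
  updated: d(AFK,LPQVY)=311/15
7. join AFK+LPQVY (d=311/15) ⇒ AFKLPQVY; edges |AFK|=118/15, |LPQVY|=119/120
final tree: (((A:3/2,F:3/2):1,K:5/2):118/15,((L:26/3,((Q:1,Y:1):4,V:5):11/3):17/24,P:75/8):119/120)
total length: 1951/40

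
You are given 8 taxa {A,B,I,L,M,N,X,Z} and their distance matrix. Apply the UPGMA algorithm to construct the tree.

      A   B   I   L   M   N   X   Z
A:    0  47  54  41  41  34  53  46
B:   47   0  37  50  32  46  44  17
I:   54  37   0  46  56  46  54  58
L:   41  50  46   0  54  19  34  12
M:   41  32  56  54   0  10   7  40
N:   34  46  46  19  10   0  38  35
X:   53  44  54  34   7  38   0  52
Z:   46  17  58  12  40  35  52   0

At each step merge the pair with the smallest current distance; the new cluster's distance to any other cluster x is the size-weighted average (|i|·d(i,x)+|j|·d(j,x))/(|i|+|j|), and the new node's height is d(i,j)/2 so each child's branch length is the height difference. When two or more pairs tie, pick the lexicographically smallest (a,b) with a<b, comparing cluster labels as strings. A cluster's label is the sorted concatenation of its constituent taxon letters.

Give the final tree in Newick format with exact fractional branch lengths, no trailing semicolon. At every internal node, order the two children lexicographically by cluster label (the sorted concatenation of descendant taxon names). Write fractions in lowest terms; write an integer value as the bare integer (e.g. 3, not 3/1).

1. join M+X (d=7) ⇒ MX; edges |M|=7/2, |X|=7/2
  updated: d(A,MX)=47, d(B,MX)=38, d(I,MX)=55, d(L,MX)=44, d(MX,N)=24, d(MX,Z)=46
2. join L+Z (d=12) ⇒ LZ; edges |L|=6, |Z|=6
  updated: d(A,LZ)=87/2, d(B,LZ)=67/2, d(I,LZ)=52, d(LZ,MX)=45, d(LZ,N)=27
3. join MX+N (d=24) ⇒ MNX; edges |MX|=17/2, |N|=12
  updated: d(A,MNX)=128/3, d(B,MNX)=122/3, d(I,MNX)=52, d(LZ,MNX)=39
4. join B+LZ (d=67/2) ⇒ BLZ; edges |B|=67/4, |LZ|=43/4
  updated: d(A,BLZ)=134/3, d(BLZ,I)=47, d(BLZ,MNX)=356/9
5. join BLZ+MNX (d=356/9) ⇒ BLMNXZ; edges |BLZ|=109/36, |MNX|=70/9
  updated: d(A,BLMNXZ)=131/3, d(BLMNXZ,I)=99/2
6. join A+BLMNXZ (d=131/3) ⇒ ABLMNXZ; edges |A|=131/6, |BLMNXZ|=37/18
  updated: d(ABLMNXZ,I)=351/7
7. join ABLMNXZ+I (d=351/7) ⇒ ABILMNXZ; edges |ABLMNXZ|=68/21, |I|=351/14
final tree: ((A:131/6,((B:67/4,(L:6,Z:6):43/4):109/36,((M:7/2,X:7/2):17/2,N:12):70/9):37/18):68/21,I:351/14)
total length: 32761/252

((A:131/6,((B:67/4,(L:6,Z:6):43/4):109/36,((M:7/2,X:7/2):17/2,N:12):70/9):37/18):68/21,I:351/14)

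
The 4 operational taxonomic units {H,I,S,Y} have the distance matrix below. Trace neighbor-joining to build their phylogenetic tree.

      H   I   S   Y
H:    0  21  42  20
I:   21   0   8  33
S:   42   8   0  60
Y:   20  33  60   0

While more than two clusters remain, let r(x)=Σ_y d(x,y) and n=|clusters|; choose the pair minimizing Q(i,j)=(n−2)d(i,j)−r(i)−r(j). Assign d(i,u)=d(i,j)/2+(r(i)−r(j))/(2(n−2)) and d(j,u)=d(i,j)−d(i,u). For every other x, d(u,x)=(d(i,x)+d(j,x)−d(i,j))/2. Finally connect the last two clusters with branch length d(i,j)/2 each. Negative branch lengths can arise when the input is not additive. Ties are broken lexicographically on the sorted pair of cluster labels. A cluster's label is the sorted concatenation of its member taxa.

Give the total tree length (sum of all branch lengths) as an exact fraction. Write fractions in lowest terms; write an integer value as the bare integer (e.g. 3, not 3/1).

iteration 1: select H,Y (d=20, Q=-156); attach at lengths (5/2, 35/2); label the merged cluster HY
  updated: d(HY,I)=17, d(HY,S)=41
iteration 2: select HY,I (d=17, Q=-66); attach at lengths (25, -8); label the merged cluster HIY
  updated: d(HIY,S)=16
iteration 3: select HIY,S (d=16); attach at lengths (8, 8); label the merged cluster HISY
final tree: (((H:5/2,Y:35/2):25,I:-8):8,S:8)
total length: 53

53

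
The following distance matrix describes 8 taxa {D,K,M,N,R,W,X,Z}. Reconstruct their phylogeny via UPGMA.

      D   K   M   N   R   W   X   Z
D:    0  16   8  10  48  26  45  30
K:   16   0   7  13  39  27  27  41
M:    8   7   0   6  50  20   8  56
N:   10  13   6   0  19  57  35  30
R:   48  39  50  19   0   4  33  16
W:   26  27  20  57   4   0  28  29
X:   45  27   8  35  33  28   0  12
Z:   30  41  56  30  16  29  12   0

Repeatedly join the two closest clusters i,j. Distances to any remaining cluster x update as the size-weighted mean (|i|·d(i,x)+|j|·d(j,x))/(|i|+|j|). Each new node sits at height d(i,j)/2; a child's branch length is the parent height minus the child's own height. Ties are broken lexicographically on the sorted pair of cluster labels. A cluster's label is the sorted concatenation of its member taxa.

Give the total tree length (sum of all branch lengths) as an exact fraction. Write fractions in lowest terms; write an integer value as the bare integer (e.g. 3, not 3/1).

step 1: merge (R,W) at d=4; branch lengths R→2, W→2; new cluster RW
  updated: d(D,RW)=37, d(K,RW)=33, d(M,RW)=35, d(N,RW)=38, d(RW,X)=61/2, d(RW,Z)=45/2
step 2: merge (M,N) at d=6; branch lengths M→3, N→3; new cluster MN
  updated: d(D,MN)=9, d(K,MN)=10, d(MN,RW)=73/2, d(MN,X)=43/2, d(MN,Z)=43
step 3: merge (D,MN) at d=9; branch lengths D→9/2, MN→3/2; new cluster DMN
  updated: d(DMN,K)=12, d(DMN,RW)=110/3, d(DMN,X)=88/3, d(DMN,Z)=116/3
step 4: merge (DMN,K) at d=12; branch lengths DMN→3/2, K→6; new cluster DKMN
  updated: d(DKMN,RW)=143/4, d(DKMN,X)=115/4, d(DKMN,Z)=157/4
step 5: merge (X,Z) at d=12; branch lengths X→6, Z→6; new cluster XZ
  updated: d(DKMN,XZ)=34, d(RW,XZ)=53/2
step 6: merge (RW,XZ) at d=53/2; branch lengths RW→45/4, XZ→29/4; new cluster RWXZ
  updated: d(DKMN,RWXZ)=279/8
step 7: merge (DKMN,RWXZ) at d=279/8; branch lengths DKMN→183/16, RWXZ→67/16; new cluster DKMNRWXZ
final tree: (((D:9/2,(M:3,N:3):3/2):3/2,K:6):183/16,((R:2,W:2):45/4,(X:6,Z:6):29/4):67/16)
total length: 557/8

557/8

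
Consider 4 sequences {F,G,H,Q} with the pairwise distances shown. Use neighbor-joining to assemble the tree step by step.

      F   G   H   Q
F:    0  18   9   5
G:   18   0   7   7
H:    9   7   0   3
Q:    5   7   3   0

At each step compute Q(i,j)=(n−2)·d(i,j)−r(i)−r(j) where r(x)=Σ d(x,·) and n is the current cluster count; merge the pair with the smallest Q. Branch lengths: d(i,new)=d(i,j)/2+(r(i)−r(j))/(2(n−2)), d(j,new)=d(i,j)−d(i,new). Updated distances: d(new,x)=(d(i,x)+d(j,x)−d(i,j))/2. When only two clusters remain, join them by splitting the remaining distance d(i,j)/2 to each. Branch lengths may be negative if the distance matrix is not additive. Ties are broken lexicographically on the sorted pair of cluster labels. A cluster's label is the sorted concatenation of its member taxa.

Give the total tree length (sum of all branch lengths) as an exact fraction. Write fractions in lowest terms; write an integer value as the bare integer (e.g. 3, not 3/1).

step 1: merge (F,Q) at d=5, Q=-37; branch lengths F→27/4, Q→-7/4; new cluster FQ
  updated: d(FQ,G)=10, d(FQ,H)=7/2
step 2: merge (FQ,G) at d=10, Q=-41/2; branch lengths FQ→13/4, G→27/4; new cluster FGQ
  updated: d(FGQ,H)=1/4
step 3: merge (FGQ,H) at d=1/4; branch lengths FGQ→1/8, H→1/8; new cluster FGHQ
final tree: (((F:27/4,Q:-7/4):13/4,G:27/4):1/8,H:1/8)
total length: 61/4

61/4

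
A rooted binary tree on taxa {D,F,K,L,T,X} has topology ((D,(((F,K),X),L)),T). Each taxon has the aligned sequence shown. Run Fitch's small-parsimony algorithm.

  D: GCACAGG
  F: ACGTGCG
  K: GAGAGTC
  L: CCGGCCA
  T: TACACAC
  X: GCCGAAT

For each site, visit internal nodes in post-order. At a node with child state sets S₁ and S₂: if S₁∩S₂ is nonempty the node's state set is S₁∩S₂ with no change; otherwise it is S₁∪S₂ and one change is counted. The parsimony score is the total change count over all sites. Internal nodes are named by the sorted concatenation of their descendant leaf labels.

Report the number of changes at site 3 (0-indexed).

4

site 0, node FK: F={A} ∪ K={G} → {A,G} (+1)
site 0, node FKX: FK={A,G} ∩ X={G} → {G} (+0)
site 0, node FKLX: FKX={G} ∪ L={C} → {C,G} (+1)
site 0, node DFKLX: D={G} ∩ FKLX={C,G} → {G} (+0)
site 0, node DFKLTX: DFKLX={G} ∪ T={T} → {G,T} (+1)
site 1, node FK: F={C} ∪ K={A} → {A,C} (+1)
site 1, node FKX: FK={A,C} ∩ X={C} → {C} (+0)
site 1, node FKLX: FKX={C} ∩ L={C} → {C} (+0)
site 1, node DFKLX: D={C} ∩ FKLX={C} → {C} (+0)
site 1, node DFKLTX: DFKLX={C} ∪ T={A} → {A,C} (+1)
site 2, node FK: F={G} ∩ K={G} → {G} (+0)
site 2, node FKX: FK={G} ∪ X={C} → {C,G} (+1)
site 2, node FKLX: FKX={C,G} ∩ L={G} → {G} (+0)
site 2, node DFKLX: D={A} ∪ FKLX={G} → {A,G} (+1)
site 2, node DFKLTX: DFKLX={A,G} ∪ T={C} → {A,C,G} (+1)
site 3, node FK: F={T} ∪ K={A} → {A,T} (+1)
site 3, node FKX: FK={A,T} ∪ X={G} → {A,G,T} (+1)
site 3, node FKLX: FKX={A,G,T} ∩ L={G} → {G} (+0)
site 3, node DFKLX: D={C} ∪ FKLX={G} → {C,G} (+1)
site 3, node DFKLTX: DFKLX={C,G} ∪ T={A} → {A,C,G} (+1)
site 4, node FK: F={G} ∩ K={G} → {G} (+0)
site 4, node FKX: FK={G} ∪ X={A} → {A,G} (+1)
site 4, node FKLX: FKX={A,G} ∪ L={C} → {A,C,G} (+1)
site 4, node DFKLX: D={A} ∩ FKLX={A,C,G} → {A} (+0)
site 4, node DFKLTX: DFKLX={A} ∪ T={C} → {A,C} (+1)
site 5, node FK: F={C} ∪ K={T} → {C,T} (+1)
site 5, node FKX: FK={C,T} ∪ X={A} → {A,C,T} (+1)
site 5, node FKLX: FKX={A,C,T} ∩ L={C} → {C} (+0)
site 5, node DFKLX: D={G} ∪ FKLX={C} → {C,G} (+1)
site 5, node DFKLTX: DFKLX={C,G} ∪ T={A} → {A,C,G} (+1)
site 6, node FK: F={G} ∪ K={C} → {C,G} (+1)
site 6, node FKX: FK={C,G} ∪ X={T} → {C,G,T} (+1)
site 6, node FKLX: FKX={C,G,T} ∪ L={A} → {A,C,G,T} (+1)
site 6, node DFKLX: D={G} ∩ FKLX={A,C,G,T} → {G} (+0)
site 6, node DFKLTX: DFKLX={G} ∪ T={C} → {C,G} (+1)
per-site changes: [3, 2, 3, 4, 3, 4, 4]; total = 23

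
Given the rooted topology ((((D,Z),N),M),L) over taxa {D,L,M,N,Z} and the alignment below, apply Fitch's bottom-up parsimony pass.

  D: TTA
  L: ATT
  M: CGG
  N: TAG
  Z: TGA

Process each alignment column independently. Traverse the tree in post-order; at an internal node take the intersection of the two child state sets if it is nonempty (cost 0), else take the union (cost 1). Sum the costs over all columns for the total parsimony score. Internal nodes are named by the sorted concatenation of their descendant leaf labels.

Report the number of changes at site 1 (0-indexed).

site 0, node DZ: D={T} ∩ Z={T} → {T} (+0)
site 0, node DNZ: DZ={T} ∩ N={T} → {T} (+0)
site 0, node DMNZ: DNZ={T} ∪ M={C} → {C,T} (+1)
site 0, node DLMNZ: DMNZ={C,T} ∪ L={A} → {A,C,T} (+1)
site 1, node DZ: D={T} ∪ Z={G} → {G,T} (+1)
site 1, node DNZ: DZ={G,T} ∪ N={A} → {A,G,T} (+1)
site 1, node DMNZ: DNZ={A,G,T} ∩ M={G} → {G} (+0)
site 1, node DLMNZ: DMNZ={G} ∪ L={T} → {G,T} (+1)
site 2, node DZ: D={A} ∩ Z={A} → {A} (+0)
site 2, node DNZ: DZ={A} ∪ N={G} → {A,G} (+1)
site 2, node DMNZ: DNZ={A,G} ∩ M={G} → {G} (+0)
site 2, node DLMNZ: DMNZ={G} ∪ L={T} → {G,T} (+1)
per-site changes: [2, 3, 2]; total = 7

3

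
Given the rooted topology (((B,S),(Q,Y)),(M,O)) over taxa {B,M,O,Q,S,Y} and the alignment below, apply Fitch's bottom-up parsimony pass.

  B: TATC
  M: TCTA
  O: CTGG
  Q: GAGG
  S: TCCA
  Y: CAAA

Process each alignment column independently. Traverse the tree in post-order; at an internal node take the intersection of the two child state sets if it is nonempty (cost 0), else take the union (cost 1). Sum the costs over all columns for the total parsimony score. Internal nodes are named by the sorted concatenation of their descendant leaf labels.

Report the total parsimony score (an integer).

13

[col 0] BS: children B:{T}, S:{T} ∩→ {T}; cost 0
[col 0] QY: children Q:{G}, Y:{C} ∪→ {C,G}; cost 1
[col 0] BQSY: children BS:{T}, QY:{C,G} ∪→ {C,G,T}; cost 1
[col 0] MO: children M:{T}, O:{C} ∪→ {C,T}; cost 1
[col 0] BMOQSY: children BQSY:{C,G,T}, MO:{C,T} ∩→ {C,T}; cost 0
[col 1] BS: children B:{A}, S:{C} ∪→ {A,C}; cost 1
[col 1] QY: children Q:{A}, Y:{A} ∩→ {A}; cost 0
[col 1] BQSY: children BS:{A,C}, QY:{A} ∩→ {A}; cost 0
[col 1] MO: children M:{C}, O:{T} ∪→ {C,T}; cost 1
[col 1] BMOQSY: children BQSY:{A}, MO:{C,T} ∪→ {A,C,T}; cost 1
[col 2] BS: children B:{T}, S:{C} ∪→ {C,T}; cost 1
[col 2] QY: children Q:{G}, Y:{A} ∪→ {A,G}; cost 1
[col 2] BQSY: children BS:{C,T}, QY:{A,G} ∪→ {A,C,G,T}; cost 1
[col 2] MO: children M:{T}, O:{G} ∪→ {G,T}; cost 1
[col 2] BMOQSY: children BQSY:{A,C,G,T}, MO:{G,T} ∩→ {G,T}; cost 0
[col 3] BS: children B:{C}, S:{A} ∪→ {A,C}; cost 1
[col 3] QY: children Q:{G}, Y:{A} ∪→ {A,G}; cost 1
[col 3] BQSY: children BS:{A,C}, QY:{A,G} ∩→ {A}; cost 0
[col 3] MO: children M:{A}, O:{G} ∪→ {A,G}; cost 1
[col 3] BMOQSY: children BQSY:{A}, MO:{A,G} ∩→ {A}; cost 0
per-site changes: [3, 3, 4, 3]; total = 13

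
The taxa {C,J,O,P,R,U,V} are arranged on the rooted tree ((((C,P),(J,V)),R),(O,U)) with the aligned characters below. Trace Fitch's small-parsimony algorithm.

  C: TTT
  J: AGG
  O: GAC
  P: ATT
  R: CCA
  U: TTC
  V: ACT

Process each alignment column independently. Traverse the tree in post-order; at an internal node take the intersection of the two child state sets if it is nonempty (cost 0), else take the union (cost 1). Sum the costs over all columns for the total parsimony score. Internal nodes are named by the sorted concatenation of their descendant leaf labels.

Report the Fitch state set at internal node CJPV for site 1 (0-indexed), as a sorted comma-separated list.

CP@0: {T} ∪ {A} = {A,T} (union, +1)
JV@0: {A} ∩ {A} = {A} (intersection, +0)
CJPV@0: {A,T} ∩ {A} = {A} (intersection, +0)
CJPRV@0: {A} ∪ {C} = {A,C} (union, +1)
OU@0: {G} ∪ {T} = {G,T} (union, +1)
CJOPRUV@0: {A,C} ∪ {G,T} = {A,C,G,T} (union, +1)
CP@1: {T} ∩ {T} = {T} (intersection, +0)
JV@1: {G} ∪ {C} = {C,G} (union, +1)
CJPV@1: {T} ∪ {C,G} = {C,G,T} (union, +1)
CJPRV@1: {C,G,T} ∩ {C} = {C} (intersection, +0)
OU@1: {A} ∪ {T} = {A,T} (union, +1)
CJOPRUV@1: {C} ∪ {A,T} = {A,C,T} (union, +1)
CP@2: {T} ∩ {T} = {T} (intersection, +0)
JV@2: {G} ∪ {T} = {G,T} (union, +1)
CJPV@2: {T} ∩ {G,T} = {T} (intersection, +0)
CJPRV@2: {T} ∪ {A} = {A,T} (union, +1)
OU@2: {C} ∩ {C} = {C} (intersection, +0)
CJOPRUV@2: {A,T} ∪ {C} = {A,C,T} (union, +1)
per-site changes: [4, 4, 3]; total = 11

C,G,T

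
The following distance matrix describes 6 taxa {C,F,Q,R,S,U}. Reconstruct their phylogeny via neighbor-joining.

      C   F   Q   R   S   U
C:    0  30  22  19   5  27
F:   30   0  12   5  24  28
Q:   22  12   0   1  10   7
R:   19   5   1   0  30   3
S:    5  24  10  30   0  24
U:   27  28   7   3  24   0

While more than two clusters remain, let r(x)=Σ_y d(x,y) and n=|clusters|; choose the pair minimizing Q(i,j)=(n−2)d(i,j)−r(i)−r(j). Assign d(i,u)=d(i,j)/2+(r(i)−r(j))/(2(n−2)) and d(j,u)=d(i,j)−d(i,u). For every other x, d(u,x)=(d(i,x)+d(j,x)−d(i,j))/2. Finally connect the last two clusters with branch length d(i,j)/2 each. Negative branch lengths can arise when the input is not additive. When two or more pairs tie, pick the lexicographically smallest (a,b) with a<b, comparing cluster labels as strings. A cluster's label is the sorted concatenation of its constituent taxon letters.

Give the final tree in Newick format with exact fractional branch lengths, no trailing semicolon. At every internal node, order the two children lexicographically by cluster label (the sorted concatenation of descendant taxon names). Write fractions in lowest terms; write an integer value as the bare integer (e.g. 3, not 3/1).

((((C:15/4,S:5/4):239/16,Q:-23/16):7/16,(F:107/12,R:-47/12):83/16):125/32,U:125/32)

iteration 1: select C,S (d=5, Q=-176); attach at lengths (15/4, 5/4); label the merged cluster CS
  updated: d(CS,F)=49/2, d(CS,Q)=27/2, d(CS,R)=22, d(CS,U)=23
iteration 2: select F,R (d=5, Q=-171/2); attach at lengths (107/12, -47/12); label the merged cluster FR
  updated: d(CS,FR)=83/4, d(FR,Q)=4, d(FR,U)=13
iteration 3: select CS,Q (d=27/2, Q=-219/4); attach at lengths (239/16, -23/16); label the merged cluster CQS
  updated: d(CQS,FR)=45/8, d(CQS,U)=33/4
iteration 4: select CQS,FR (d=45/8, Q=-215/8); attach at lengths (7/16, 83/16); label the merged cluster CFQRS
  updated: d(CFQRS,U)=125/16
iteration 5: select CFQRS,U (d=125/16); attach at lengths (125/32, 125/32); label the merged cluster CFQRSU
final tree: ((((C:15/4,S:5/4):239/16,Q:-23/16):7/16,(F:107/12,R:-47/12):83/16):125/32,U:125/32)
total length: 591/16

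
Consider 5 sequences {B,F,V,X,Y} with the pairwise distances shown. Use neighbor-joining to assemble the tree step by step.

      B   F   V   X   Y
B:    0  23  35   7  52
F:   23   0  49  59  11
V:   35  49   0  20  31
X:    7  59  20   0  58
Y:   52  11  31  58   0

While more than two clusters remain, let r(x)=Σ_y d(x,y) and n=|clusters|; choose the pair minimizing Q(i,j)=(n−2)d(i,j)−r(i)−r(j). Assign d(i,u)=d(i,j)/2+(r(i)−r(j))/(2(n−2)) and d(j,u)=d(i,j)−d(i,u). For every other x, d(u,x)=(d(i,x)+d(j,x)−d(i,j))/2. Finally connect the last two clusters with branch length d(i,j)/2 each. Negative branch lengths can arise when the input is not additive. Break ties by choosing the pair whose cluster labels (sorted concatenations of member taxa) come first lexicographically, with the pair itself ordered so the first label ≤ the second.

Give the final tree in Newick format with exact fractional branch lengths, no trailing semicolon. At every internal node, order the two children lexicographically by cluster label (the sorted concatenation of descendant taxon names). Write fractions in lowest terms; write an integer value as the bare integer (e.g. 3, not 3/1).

step 1: merge (F,Y) at d=11, Q=-261; branch lengths F→23/6, Y→43/6; new cluster FY
  updated: d(B,FY)=32, d(FY,V)=69/2, d(FY,X)=53
step 2: merge (B,X) at d=7, Q=-140; branch lengths B→2, X→5; new cluster BX
  updated: d(BX,FY)=39, d(BX,V)=24
step 3: merge (BX,FY) at d=39, Q=-195/2; branch lengths BX→57/4, FY→99/4; new cluster BFXY
  updated: d(BFXY,V)=39/4
step 4: merge (BFXY,V) at d=39/4; branch lengths BFXY→39/8, V→39/8; new cluster BFVXY
final tree: (((B:2,X:5):57/4,(F:23/6,Y:43/6):99/4):39/8,V:39/8)
total length: 267/4

(((B:2,X:5):57/4,(F:23/6,Y:43/6):99/4):39/8,V:39/8)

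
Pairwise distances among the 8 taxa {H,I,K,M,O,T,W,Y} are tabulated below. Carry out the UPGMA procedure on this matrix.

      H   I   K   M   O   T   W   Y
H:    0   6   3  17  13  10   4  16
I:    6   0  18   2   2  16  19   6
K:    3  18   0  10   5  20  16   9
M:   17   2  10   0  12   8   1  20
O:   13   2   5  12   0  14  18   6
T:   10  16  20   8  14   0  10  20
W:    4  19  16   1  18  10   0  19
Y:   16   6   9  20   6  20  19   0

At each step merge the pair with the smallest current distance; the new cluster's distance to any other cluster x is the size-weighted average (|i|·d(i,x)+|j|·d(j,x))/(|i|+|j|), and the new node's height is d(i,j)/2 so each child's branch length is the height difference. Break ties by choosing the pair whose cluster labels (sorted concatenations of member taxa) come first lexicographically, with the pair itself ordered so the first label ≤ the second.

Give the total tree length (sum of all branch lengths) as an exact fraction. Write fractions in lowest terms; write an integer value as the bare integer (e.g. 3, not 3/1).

611/20

step 1: merge (M,W) at d=1; branch lengths M→1/2, W→1/2; new cluster MW
  updated: d(H,MW)=21/2, d(I,MW)=21/2, d(K,MW)=13, d(MW,O)=15, d(MW,T)=9, d(MW,Y)=39/2
step 2: merge (I,O) at d=2; branch lengths I→1, O→1; new cluster IO
  updated: d(H,IO)=19/2, d(IO,K)=23/2, d(IO,MW)=51/4, d(IO,T)=15, d(IO,Y)=6
step 3: merge (H,K) at d=3; branch lengths H→3/2, K→3/2; new cluster HK
  updated: d(HK,IO)=21/2, d(HK,MW)=47/4, d(HK,T)=15, d(HK,Y)=25/2
step 4: merge (IO,Y) at d=6; branch lengths IO→2, Y→3; new cluster IOY
  updated: d(HK,IOY)=67/6, d(IOY,MW)=15, d(IOY,T)=50/3
step 5: merge (MW,T) at d=9; branch lengths MW→4, T→9/2; new cluster MTW
  updated: d(HK,MTW)=77/6, d(IOY,MTW)=140/9
step 6: merge (HK,IOY) at d=67/6; branch lengths HK→49/12, IOY→31/12; new cluster HIKOY
  updated: d(HIKOY,MTW)=217/15
step 7: merge (HIKOY,MTW) at d=217/15; branch lengths HIKOY→33/20, MTW→41/15; new cluster HIKMOTWY
final tree: (((H:3/2,K:3/2):49/12,((I:1,O:1):2,Y:3):31/12):33/20,((M:1/2,W:1/2):4,T:9/2):41/15)
total length: 611/20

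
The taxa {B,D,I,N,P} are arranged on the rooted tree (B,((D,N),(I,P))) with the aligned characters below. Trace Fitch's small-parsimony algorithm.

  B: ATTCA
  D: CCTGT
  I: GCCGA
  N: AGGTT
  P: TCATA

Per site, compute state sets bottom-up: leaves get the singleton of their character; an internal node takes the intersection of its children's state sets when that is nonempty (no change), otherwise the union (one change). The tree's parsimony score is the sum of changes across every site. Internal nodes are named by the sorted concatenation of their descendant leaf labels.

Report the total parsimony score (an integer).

DN@0: {C} ∪ {A} = {A,C} (union, +1)
IP@0: {G} ∪ {T} = {G,T} (union, +1)
DINP@0: {A,C} ∪ {G,T} = {A,C,G,T} (union, +1)
BDINP@0: {A} ∩ {A,C,G,T} = {A} (intersection, +0)
DN@1: {C} ∪ {G} = {C,G} (union, +1)
IP@1: {C} ∩ {C} = {C} (intersection, +0)
DINP@1: {C,G} ∩ {C} = {C} (intersection, +0)
BDINP@1: {T} ∪ {C} = {C,T} (union, +1)
DN@2: {T} ∪ {G} = {G,T} (union, +1)
IP@2: {C} ∪ {A} = {A,C} (union, +1)
DINP@2: {G,T} ∪ {A,C} = {A,C,G,T} (union, +1)
BDINP@2: {T} ∩ {A,C,G,T} = {T} (intersection, +0)
DN@3: {G} ∪ {T} = {G,T} (union, +1)
IP@3: {G} ∪ {T} = {G,T} (union, +1)
DINP@3: {G,T} ∩ {G,T} = {G,T} (intersection, +0)
BDINP@3: {C} ∪ {G,T} = {C,G,T} (union, +1)
DN@4: {T} ∩ {T} = {T} (intersection, +0)
IP@4: {A} ∩ {A} = {A} (intersection, +0)
DINP@4: {T} ∪ {A} = {A,T} (union, +1)
BDINP@4: {A} ∩ {A,T} = {A} (intersection, +0)
per-site changes: [3, 2, 3, 3, 1]; total = 12

12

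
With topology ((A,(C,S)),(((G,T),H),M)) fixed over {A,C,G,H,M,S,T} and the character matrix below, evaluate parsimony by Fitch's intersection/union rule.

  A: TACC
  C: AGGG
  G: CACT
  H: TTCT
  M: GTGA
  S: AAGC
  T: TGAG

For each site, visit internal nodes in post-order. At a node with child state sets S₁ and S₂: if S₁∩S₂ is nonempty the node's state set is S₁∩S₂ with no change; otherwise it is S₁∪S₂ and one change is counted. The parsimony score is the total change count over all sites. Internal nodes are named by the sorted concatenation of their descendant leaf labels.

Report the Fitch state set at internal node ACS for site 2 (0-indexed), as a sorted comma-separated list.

C,G

site 0, node CS: C={A} ∩ S={A} → {A} (+0)
site 0, node ACS: A={T} ∪ CS={A} → {A,T} (+1)
site 0, node GT: G={C} ∪ T={T} → {C,T} (+1)
site 0, node GHT: GT={C,T} ∩ H={T} → {T} (+0)
site 0, node GHMT: GHT={T} ∪ M={G} → {G,T} (+1)
site 0, node ACGHMST: ACS={A,T} ∩ GHMT={G,T} → {T} (+0)
site 1, node CS: C={G} ∪ S={A} → {A,G} (+1)
site 1, node ACS: A={A} ∩ CS={A,G} → {A} (+0)
site 1, node GT: G={A} ∪ T={G} → {A,G} (+1)
site 1, node GHT: GT={A,G} ∪ H={T} → {A,G,T} (+1)
site 1, node GHMT: GHT={A,G,T} ∩ M={T} → {T} (+0)
site 1, node ACGHMST: ACS={A} ∪ GHMT={T} → {A,T} (+1)
site 2, node CS: C={G} ∩ S={G} → {G} (+0)
site 2, node ACS: A={C} ∪ CS={G} → {C,G} (+1)
site 2, node GT: G={C} ∪ T={A} → {A,C} (+1)
site 2, node GHT: GT={A,C} ∩ H={C} → {C} (+0)
site 2, node GHMT: GHT={C} ∪ M={G} → {C,G} (+1)
site 2, node ACGHMST: ACS={C,G} ∩ GHMT={C,G} → {C,G} (+0)
site 3, node CS: C={G} ∪ S={C} → {C,G} (+1)
site 3, node ACS: A={C} ∩ CS={C,G} → {C} (+0)
site 3, node GT: G={T} ∪ T={G} → {G,T} (+1)
site 3, node GHT: GT={G,T} ∩ H={T} → {T} (+0)
site 3, node GHMT: GHT={T} ∪ M={A} → {A,T} (+1)
site 3, node ACGHMST: ACS={C} ∪ GHMT={A,T} → {A,C,T} (+1)
per-site changes: [3, 4, 3, 4]; total = 14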